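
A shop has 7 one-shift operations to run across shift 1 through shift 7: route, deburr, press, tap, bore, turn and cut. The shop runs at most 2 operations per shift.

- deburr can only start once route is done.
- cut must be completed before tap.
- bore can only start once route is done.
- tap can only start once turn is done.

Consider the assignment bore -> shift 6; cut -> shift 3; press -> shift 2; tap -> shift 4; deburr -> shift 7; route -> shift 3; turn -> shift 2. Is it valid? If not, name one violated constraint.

The shop runs at most 2 operations per shift — holds.
tap can only start once turn is done — holds.
bore can only start once route is done — holds.
cut must be completed before tap — holds.
deburr can only start once route is done — holds.

Valid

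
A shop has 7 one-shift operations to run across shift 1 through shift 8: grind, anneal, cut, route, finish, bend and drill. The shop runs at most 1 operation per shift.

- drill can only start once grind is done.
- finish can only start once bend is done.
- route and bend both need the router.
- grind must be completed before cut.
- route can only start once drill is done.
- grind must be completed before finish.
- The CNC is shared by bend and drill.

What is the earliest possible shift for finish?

Precedence pushes finish to at least shift 2.
finish at shift 3 is achievable: grind=shift 1, finish=shift 3, cut=shift 5, bend=shift 2, anneal=shift 7, route=shift 6, drill=shift 4.
Nothing earlier works — the conflict and capacity constraints rule out every shift before shift 3.

shift 3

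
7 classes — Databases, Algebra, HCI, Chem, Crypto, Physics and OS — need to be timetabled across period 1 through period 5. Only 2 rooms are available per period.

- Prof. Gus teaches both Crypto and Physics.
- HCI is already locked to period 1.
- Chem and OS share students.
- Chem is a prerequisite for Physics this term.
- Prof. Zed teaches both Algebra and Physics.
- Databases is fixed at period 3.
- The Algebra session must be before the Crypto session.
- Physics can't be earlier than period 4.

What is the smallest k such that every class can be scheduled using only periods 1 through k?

The precedence chain requires at least 2 distinct periods.
With at most 2 per period and 7 classes, at least 4 periods are needed.
Physics can't be placed before period 4, so the schedule must run through at least period 4.
4 works (last occupied period: period 4): for example Databases -> period 3, Crypto -> period 2, Physics -> period 4, Algebra -> period 1, OS -> period 3, Chem -> period 2, HCI -> period 1.

4 periods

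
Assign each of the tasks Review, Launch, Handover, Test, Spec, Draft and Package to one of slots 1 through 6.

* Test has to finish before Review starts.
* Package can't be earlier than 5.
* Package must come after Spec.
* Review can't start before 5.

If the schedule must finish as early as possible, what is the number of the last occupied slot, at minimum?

The precedence chain requires at least 2 distinct slots.
Review can't be placed before 5, so the schedule must run through at least slot 5.
5 works (last occupied slot: 5): for example Review in 5, Draft in 1, Spec in 1, Test in 1, Launch in 1, Handover in 1, Package in 5.

slot 5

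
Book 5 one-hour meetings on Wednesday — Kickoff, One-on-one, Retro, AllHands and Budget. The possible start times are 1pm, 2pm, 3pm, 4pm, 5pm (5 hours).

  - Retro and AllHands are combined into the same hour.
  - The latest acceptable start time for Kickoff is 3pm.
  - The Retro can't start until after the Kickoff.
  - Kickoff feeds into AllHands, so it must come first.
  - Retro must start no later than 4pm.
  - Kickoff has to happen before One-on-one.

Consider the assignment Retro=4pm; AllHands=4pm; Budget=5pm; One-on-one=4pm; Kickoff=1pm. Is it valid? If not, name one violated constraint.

Yes, all constraints hold

The latest acceptable start time for Kickoff is 3pm — holds.
Retro must start no later than 4pm — holds.
Kickoff has to happen before One-on-one — holds.
The Retro can't start until after the Kickoff — holds.
Retro and AllHands are combined into the same hour — holds.
Kickoff feeds into AllHands, so it must come first — holds.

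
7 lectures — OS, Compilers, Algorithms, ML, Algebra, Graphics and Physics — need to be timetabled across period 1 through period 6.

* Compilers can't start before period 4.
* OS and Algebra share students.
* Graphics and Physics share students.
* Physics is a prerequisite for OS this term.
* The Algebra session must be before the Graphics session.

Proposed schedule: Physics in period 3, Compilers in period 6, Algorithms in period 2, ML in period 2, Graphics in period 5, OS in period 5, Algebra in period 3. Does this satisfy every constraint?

Yes, all constraints hold

Physics is a prerequisite for OS this term — holds.
The Algebra session must be before the Graphics session — holds.
Compilers can't start before period 4 — holds.
Graphics and Physics share students — holds.
OS and Algebra share students — holds.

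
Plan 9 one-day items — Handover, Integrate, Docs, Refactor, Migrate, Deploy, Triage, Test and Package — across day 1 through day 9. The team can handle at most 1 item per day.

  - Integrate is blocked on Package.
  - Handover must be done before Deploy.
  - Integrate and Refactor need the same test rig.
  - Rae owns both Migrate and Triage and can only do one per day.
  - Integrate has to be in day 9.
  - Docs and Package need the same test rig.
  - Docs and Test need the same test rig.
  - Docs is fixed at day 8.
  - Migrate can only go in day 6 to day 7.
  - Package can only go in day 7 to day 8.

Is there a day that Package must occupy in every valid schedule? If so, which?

day 7

Package's window is day 7–day 8.
Docs is fixed at day 8, and Package can't share a day with Docs.
So Package must be day 7.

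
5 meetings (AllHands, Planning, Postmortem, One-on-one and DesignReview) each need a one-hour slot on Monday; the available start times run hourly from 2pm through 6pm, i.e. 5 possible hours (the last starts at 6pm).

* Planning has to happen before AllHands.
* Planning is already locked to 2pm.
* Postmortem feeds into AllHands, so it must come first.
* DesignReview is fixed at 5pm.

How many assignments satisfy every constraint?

50

Splitting on AllHands: it can be 3pm (5), 4pm (10), 5pm (15), 6pm (20). Listing each branch's schedules as (Planning, Postmortem, One-on-one, DesignReview):
AllHands=3pm: (2pm,2pm,2pm,5pm) (2pm,2pm,3pm,5pm) (2pm,2pm,4pm,5pm) (2pm,2pm,5pm,5pm) (2pm,2pm,6pm,5pm) — 5.
AllHands=4pm: (2pm,2pm,2pm,5pm) (2pm,2pm,3pm,5pm) (2pm,2pm,4pm,5pm) (2pm,2pm,5pm,5pm) (2pm,2pm,6pm,5pm) (2pm,3pm,2pm,5pm) (2pm,3pm,3pm,5pm) (2pm,3pm,4pm,5pm) (2pm,3pm,5pm,5pm) (2pm,3pm,6pm,5pm) — 10.
AllHands=5pm: (2pm,2pm,2pm,5pm) (2pm,2pm,3pm,5pm) (2pm,2pm,4pm,5pm) (2pm,2pm,5pm,5pm) (2pm,2pm,6pm,5pm) (2pm,3pm,2pm,5pm) (2pm,3pm,3pm,5pm) (2pm,3pm,4pm,5pm) (2pm,3pm,5pm,5pm) (2pm,3pm,6pm,5pm) (2pm,4pm,2pm,5pm) (2pm,4pm,3pm,5pm) (2pm,4pm,4pm,5pm) (2pm,4pm,5pm,5pm) (2pm,4pm,6pm,5pm) — 15.
AllHands=6pm: (2pm,2pm,2pm,5pm) (2pm,2pm,3pm,5pm) (2pm,2pm,4pm,5pm) (2pm,2pm,5pm,5pm) (2pm,2pm,6pm,5pm) (2pm,3pm,2pm,5pm) (2pm,3pm,3pm,5pm) (2pm,3pm,4pm,5pm) (2pm,3pm,5pm,5pm) (2pm,3pm,6pm,5pm) (2pm,4pm,2pm,5pm) (2pm,4pm,3pm,5pm) (2pm,4pm,4pm,5pm) (2pm,4pm,5pm,5pm) (2pm,4pm,6pm,5pm) (2pm,5pm,2pm,5pm) (2pm,5pm,3pm,5pm) (2pm,5pm,4pm,5pm) (2pm,5pm,5pm,5pm) (2pm,5pm,6pm,5pm) — 20.
Summing: 5 + 10 + 15 + 20 = 50.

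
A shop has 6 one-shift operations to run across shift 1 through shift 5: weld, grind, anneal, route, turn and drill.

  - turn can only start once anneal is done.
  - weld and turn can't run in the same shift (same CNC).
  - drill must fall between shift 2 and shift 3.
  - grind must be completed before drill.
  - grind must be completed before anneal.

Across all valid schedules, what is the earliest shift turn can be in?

Precedence pushes turn to at least shift 3.
turn at shift 3 is achievable: drill in shift 2; turn in shift 3; grind in shift 1; anneal in shift 2; route in shift 1; weld in shift 1.

shift 3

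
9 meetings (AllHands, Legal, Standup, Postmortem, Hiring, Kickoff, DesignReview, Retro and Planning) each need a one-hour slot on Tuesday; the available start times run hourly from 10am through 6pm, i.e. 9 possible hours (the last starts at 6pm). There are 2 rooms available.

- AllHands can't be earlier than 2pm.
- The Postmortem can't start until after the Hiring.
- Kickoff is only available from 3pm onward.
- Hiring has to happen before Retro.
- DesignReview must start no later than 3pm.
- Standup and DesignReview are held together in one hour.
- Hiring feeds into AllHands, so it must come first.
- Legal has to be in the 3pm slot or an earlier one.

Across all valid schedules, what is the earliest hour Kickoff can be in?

Kickoff is available from 3pm.
Kickoff at 3pm is achievable: Standup in 11am; Planning in 1pm; Postmortem in 12pm; Hiring in 10am; AllHands in 2pm; Kickoff in 3pm; Legal in 10am; DesignReview in 11am; Retro in 12pm.

3pm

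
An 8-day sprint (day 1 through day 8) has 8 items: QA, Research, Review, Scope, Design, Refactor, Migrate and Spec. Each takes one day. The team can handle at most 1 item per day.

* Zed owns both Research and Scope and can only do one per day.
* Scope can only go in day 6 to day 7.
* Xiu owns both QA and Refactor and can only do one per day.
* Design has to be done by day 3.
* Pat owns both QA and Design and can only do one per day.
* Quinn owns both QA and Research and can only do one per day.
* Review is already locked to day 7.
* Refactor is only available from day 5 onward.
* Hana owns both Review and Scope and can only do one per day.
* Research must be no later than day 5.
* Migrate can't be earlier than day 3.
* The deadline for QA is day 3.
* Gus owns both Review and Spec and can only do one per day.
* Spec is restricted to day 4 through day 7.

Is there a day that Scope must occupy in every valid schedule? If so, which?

day 6

Scope's window is day 6–day 7.
Review is fixed at day 7, and Scope can't share a day with Review.
So Scope must be day 6.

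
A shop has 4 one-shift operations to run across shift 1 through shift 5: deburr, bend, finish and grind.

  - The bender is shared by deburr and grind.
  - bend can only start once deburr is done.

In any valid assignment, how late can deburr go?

shift 4

Downstream work caps deburr at shift 4.
deburr at shift 4 is achievable: bend in shift 5, deburr in shift 4, grind in shift 1, finish in shift 1.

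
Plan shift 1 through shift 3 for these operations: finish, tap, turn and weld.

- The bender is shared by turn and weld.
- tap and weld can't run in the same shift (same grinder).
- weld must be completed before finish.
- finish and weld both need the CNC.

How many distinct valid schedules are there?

Splitting on finish: it can be shift 2 (4), shift 3 (8). Listing each branch's schedules as (tap, turn, weld) by shift number:
finish=shift 2: (2,2,1) (2,3,1) (3,2,1) (3,3,1) — 4.
finish=shift 3: (1,1,2) (1,3,2) (2,2,1) (2,3,1) (3,1,2) (3,2,1) (3,3,1) (3,3,2) — 8.
Summing: 4 + 8 = 12.

12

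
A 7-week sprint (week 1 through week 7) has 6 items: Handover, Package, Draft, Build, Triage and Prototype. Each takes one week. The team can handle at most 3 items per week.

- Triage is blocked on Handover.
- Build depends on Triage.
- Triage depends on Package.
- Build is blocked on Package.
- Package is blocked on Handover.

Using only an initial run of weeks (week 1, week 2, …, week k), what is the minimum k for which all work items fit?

4 weeks

The precedence chain requires at least 4 distinct weeks.
With at most 3 per week and 6 work items, at least 2 weeks are needed.
4 works (last occupied week: week 4): for example Draft in week 1, Build in week 4, Triage in week 3, Prototype in week 1, Handover in week 1, Package in week 2.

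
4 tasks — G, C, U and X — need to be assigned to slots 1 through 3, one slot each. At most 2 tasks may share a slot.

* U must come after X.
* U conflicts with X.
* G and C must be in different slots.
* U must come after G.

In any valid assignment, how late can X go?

Downstream work caps X at 2.
X at 2 is achievable: X=2, U=3, C=2, G=1.

2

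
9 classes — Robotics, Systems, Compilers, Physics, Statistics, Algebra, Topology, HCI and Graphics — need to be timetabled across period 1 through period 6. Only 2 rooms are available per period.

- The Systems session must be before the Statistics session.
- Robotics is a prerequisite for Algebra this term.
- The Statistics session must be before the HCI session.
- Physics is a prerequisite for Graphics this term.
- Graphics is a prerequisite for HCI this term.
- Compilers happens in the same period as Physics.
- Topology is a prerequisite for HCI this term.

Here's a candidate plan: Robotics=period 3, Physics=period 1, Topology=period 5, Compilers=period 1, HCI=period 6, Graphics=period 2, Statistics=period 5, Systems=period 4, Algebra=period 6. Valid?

Yes

Only 2 rooms are available per period — holds.
The Statistics session must be before the HCI session — holds.
The Systems session must be before the Statistics session — holds.
Compilers happens in the same period as Physics — holds.
Robotics is a prerequisite for Algebra this term — holds.
Graphics is a prerequisite for HCI this term — holds.
Physics is a prerequisite for Graphics this term — holds.
Topology is a prerequisite for HCI this term — holds.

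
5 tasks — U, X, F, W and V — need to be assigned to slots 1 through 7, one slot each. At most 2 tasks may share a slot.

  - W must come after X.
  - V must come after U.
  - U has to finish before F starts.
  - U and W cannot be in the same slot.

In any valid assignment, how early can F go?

2

Precedence pushes F to at least 2.
F at 2 is achievable: F -> 2; U -> 1; V -> 3; W -> 2; X -> 1.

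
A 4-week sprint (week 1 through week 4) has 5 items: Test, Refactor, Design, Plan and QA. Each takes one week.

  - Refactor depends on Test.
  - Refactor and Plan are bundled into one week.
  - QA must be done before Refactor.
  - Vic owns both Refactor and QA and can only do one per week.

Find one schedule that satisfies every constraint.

QA -> week 1; Refactor -> week 2; Test -> week 1; Design -> week 1; Plan -> week 2

Checking: Test(week 1) before Refactor(week 2); QA(week 1) before Refactor(week 2); Refactor(week 2) != QA(week 1); Refactor = Plan = week 2.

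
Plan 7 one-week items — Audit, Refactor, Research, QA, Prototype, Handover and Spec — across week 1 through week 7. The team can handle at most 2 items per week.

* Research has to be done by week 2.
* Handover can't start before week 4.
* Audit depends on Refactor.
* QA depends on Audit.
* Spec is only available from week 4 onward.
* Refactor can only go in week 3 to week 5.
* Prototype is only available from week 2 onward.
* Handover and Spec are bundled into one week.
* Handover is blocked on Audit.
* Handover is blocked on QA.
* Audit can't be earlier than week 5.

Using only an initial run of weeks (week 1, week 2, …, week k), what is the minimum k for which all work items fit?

7

The precedence chain requires at least 4 distinct weeks.
With at most 2 per week and 7 work items, at least 4 weeks are needed.
Propagating the time windows through the other constraints, Handover can't land before week 7, so the schedule must run through at least week 7.
7 works (last occupied week: week 7): for example Audit in week 5, Spec in week 7, Handover in week 7, Research in week 1, Refactor in week 3, Prototype in week 2, QA in week 6.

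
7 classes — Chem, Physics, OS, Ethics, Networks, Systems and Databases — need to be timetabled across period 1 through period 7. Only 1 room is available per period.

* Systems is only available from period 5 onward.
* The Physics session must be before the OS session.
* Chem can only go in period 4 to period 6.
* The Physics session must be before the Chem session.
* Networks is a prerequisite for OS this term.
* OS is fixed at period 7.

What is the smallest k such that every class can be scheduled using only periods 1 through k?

7 periods

The precedence chain requires at least 2 distinct periods.
With at most 1 per period and 7 classes, at least 7 periods are needed.
OS can't be placed before period 7, so the schedule must run through at least period 7.
7 works (last occupied period: period 7): for example Databases=period 6, Systems=period 5, Ethics=period 3, OS=period 7, Chem=period 4, Physics=period 1, Networks=period 2.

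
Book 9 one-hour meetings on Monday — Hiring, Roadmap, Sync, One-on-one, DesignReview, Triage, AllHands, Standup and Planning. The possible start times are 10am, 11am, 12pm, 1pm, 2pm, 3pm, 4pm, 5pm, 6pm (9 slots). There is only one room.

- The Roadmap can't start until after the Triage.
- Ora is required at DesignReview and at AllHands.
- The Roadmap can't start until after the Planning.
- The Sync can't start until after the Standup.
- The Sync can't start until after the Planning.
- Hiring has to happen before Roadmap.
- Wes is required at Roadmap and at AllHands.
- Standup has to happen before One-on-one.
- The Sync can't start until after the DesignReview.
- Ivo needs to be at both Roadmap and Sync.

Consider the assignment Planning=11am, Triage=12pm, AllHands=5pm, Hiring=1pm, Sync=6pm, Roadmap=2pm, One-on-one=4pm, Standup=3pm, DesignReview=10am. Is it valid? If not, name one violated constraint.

Standup has to happen before One-on-one — holds.
There is only one room — holds.
The Roadmap can't start until after the Planning — holds.
Hiring has to happen before Roadmap — holds.
The Sync can't start until after the DesignReview — holds.
Ora is required at DesignReview and at AllHands — holds.
The Sync can't start until after the Standup — holds.
Ivo needs to be at both Roadmap and Sync — holds.
The Roadmap can't start until after the Triage — holds.
The Sync can't start until after the Planning — holds.
Wes is required at Roadmap and at AllHands — holds.

Valid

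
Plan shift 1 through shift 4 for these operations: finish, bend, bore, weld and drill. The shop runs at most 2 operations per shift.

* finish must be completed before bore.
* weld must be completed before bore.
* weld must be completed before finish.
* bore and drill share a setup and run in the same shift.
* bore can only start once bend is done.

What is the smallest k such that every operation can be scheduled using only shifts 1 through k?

The precedence chain requires at least 3 distinct shifts.
With at most 2 per shift and 5 operations, at least 3 shifts are needed.
3 works (last occupied shift: shift 3): for example drill in shift 3; weld in shift 1; bend in shift 1; finish in shift 2; bore in shift 3.

3 shifts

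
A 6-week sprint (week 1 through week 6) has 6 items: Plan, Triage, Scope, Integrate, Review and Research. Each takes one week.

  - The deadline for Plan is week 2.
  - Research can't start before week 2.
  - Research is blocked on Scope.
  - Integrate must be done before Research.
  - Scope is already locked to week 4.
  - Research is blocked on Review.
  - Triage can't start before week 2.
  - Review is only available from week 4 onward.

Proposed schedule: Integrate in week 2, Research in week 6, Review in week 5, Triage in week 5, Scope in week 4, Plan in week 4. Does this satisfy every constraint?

No — it violates: The deadline for Plan is week 2

Integrate must be done before Research — holds.
Research is blocked on Review — holds.
Research can't start before week 2 — holds.
Scope is already locked to week 4 — holds.
The deadline for Plan is week 2 — violated.
Research is blocked on Scope — holds.
Triage can't start before week 2 — holds.
Review is only available from week 4 onward — holds.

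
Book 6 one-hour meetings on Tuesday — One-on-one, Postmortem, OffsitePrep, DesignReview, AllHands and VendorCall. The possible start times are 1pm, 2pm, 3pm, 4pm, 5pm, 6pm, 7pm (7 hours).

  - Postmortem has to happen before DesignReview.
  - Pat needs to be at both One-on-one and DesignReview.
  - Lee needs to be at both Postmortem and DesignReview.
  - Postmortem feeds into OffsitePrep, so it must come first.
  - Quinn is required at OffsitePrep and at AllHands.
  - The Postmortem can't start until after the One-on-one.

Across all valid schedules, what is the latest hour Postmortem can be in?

6pm

Precedence pushes Postmortem to at least 2pm; downstream work caps Postmortem at 6pm.
Postmortem at 6pm is achievable: VendorCall in 1pm, AllHands in 1pm, DesignReview in 7pm, One-on-one in 1pm, OffsitePrep in 7pm, Postmortem in 6pm.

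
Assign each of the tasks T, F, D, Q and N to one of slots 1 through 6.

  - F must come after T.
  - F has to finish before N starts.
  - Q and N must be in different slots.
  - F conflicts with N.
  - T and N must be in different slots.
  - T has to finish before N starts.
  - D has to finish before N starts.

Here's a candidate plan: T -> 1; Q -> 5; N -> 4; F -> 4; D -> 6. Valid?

Invalid. D has to finish before N starts.

T and N must be in different slots — holds.
F must come after T — holds.
T has to finish before N starts — holds.
F has to finish before N starts — violated.
Q and N must be in different slots — holds.
F conflicts with N — violated.
D has to finish before N starts — violated.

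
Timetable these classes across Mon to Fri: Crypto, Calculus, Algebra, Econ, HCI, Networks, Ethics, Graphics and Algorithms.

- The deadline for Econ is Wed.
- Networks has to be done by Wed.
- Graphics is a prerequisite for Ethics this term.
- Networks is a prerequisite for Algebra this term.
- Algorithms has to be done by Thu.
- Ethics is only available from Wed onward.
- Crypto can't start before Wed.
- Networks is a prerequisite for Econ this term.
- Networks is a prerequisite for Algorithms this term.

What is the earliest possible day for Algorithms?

Tue

Precedence pushes Algorithms to at least Tue; Algorithms's own window allows nothing later than Thu.
Algorithms at Tue is achievable: Algebra -> Tue; Calculus -> Mon; Crypto -> Wed; Algorithms -> Tue; Networks -> Mon; Graphics -> Mon; Ethics -> Wed; HCI -> Mon; Econ -> Tue.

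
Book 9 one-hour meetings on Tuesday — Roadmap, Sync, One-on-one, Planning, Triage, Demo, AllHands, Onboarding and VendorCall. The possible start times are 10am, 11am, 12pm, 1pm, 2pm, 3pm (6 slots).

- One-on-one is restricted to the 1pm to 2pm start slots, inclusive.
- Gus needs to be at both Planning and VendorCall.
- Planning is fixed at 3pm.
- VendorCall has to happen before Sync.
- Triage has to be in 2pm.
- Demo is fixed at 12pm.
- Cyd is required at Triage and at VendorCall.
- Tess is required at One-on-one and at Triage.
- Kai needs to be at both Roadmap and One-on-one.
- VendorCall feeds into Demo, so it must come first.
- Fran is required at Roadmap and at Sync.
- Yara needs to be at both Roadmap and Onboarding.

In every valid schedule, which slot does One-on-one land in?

1pm

One-on-one's window is 1pm–2pm.
Triage is fixed at 2pm, and One-on-one can't share a slot with Triage.
So One-on-one must be 1pm.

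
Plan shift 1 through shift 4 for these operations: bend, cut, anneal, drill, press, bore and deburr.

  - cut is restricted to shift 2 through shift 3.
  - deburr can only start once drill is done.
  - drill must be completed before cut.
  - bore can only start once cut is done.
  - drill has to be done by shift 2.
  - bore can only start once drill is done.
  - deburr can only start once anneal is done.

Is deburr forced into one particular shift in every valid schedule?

deburr can be shift 2 (e.g. cut in shift 2; deburr in shift 2; drill in shift 1; press in shift 1; bend in shift 1; anneal in shift 1; bore in shift 3) or shift 3 (e.g. deburr=shift 3; drill=shift 1; press=shift 1; cut=shift 2; bore=shift 3; anneal=shift 1; bend=shift 1).

No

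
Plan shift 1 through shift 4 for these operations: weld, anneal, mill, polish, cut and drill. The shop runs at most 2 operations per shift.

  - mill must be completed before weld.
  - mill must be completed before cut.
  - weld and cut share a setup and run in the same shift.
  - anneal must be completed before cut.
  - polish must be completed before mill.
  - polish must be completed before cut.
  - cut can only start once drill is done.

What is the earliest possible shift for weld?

Precedence pushes weld to at least shift 3.
weld at shift 3 is achievable: mill -> shift 2, weld -> shift 3, anneal -> shift 1, drill -> shift 2, polish -> shift 1, cut -> shift 3.

shift 3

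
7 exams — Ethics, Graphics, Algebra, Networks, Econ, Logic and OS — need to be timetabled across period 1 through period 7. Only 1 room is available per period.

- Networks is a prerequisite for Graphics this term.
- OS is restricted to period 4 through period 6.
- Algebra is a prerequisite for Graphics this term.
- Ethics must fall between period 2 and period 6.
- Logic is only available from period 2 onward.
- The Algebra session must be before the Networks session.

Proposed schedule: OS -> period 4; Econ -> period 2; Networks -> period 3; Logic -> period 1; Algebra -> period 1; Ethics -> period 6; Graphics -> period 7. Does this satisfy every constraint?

OS is restricted to period 4 through period 6 — holds.
The Algebra session must be before the Networks session — holds.
Algebra is a prerequisite for Graphics this term — holds.
Ethics must fall between period 2 and period 6 — holds.
Logic is only available from period 2 onward — violated.
Networks is a prerequisite for Graphics this term — holds.
Only 1 room is available per period — violated.

Invalid. Logic is only available from period 2 onward.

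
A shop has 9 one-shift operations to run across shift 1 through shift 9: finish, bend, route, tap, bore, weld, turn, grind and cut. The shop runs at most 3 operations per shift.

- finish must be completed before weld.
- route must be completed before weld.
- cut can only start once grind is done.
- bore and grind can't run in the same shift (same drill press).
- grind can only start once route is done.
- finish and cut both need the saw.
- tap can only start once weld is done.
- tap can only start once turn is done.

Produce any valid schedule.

cut=shift 3, tap=shift 3, bend=shift 2, grind=shift 2, route=shift 1, turn=shift 1, weld=shift 2, finish=shift 1, bore=shift 3

Checking: finish(shift 1) before weld(shift 2); turn(shift 1) before tap(shift 3); route(shift 1) before grind(shift 2); weld(shift 2) before tap(shift 3); route(shift 1) before weld(shift 2); grind(shift 2) before cut(shift 3); finish(shift 1) != cut(shift 3); bore(shift 3) != grind(shift 2); max 3 per shift (cap 3).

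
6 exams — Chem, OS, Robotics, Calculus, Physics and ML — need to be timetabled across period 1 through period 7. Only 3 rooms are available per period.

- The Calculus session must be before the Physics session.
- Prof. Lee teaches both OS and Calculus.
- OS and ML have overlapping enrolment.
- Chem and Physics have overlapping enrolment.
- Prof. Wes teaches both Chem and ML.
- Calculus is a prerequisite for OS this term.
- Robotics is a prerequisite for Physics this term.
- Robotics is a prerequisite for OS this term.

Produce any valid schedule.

Calculus=period 1, OS=period 2, Physics=period 2, ML=period 3, Robotics=period 1, Chem=period 1

Checking: Robotics(period 1) before Physics(period 2); Robotics(period 1) before OS(period 2); Calculus(period 1) before Physics(period 2); Calculus(period 1) before OS(period 2); OS(period 2) != ML(period 3); Chem(period 1) != Physics(period 2); OS(period 2) != Calculus(period 1); Chem(period 1) != ML(period 3); max 3 per period (cap 3).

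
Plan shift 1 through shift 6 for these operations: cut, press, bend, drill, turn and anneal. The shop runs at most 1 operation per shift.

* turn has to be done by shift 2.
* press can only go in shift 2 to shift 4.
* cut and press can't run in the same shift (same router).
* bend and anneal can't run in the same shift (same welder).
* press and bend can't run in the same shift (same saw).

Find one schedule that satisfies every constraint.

turn=shift 1, bend=shift 4, press=shift 2, drill=shift 5, cut=shift 3, anneal=shift 6

Checking: press(shift 2) != bend(shift 4); bend(shift 4) != anneal(shift 6); cut(shift 3) != press(shift 2); turn=shift 1 in [shift 1,shift 2]; press=shift 2 in [shift 2,shift 4]; max 1 per shift (cap 1).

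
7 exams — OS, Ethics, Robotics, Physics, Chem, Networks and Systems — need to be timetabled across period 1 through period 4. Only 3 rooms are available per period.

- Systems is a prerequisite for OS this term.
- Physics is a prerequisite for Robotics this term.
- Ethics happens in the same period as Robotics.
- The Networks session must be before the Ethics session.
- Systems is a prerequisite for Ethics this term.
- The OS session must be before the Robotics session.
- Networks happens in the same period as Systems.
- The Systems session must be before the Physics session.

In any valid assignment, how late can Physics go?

period 3

Precedence pushes Physics to at least period 2; downstream work caps Physics at period 3.
Physics at period 3 is achievable: OS in period 2, Chem in period 1, Robotics in period 4, Ethics in period 4, Networks in period 1, Physics in period 3, Systems in period 1.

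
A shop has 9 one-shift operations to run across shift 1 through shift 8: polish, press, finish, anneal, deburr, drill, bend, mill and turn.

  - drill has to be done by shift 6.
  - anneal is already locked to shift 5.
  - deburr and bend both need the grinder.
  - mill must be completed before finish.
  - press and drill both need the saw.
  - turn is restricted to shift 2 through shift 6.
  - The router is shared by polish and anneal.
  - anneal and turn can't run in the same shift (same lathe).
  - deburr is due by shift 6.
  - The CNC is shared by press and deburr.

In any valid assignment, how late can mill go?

shift 7

Downstream work caps mill at shift 7.
mill at shift 7 is achievable: press=shift 2; deburr=shift 1; anneal=shift 5; finish=shift 8; mill=shift 7; drill=shift 1; polish=shift 1; turn=shift 2; bend=shift 2.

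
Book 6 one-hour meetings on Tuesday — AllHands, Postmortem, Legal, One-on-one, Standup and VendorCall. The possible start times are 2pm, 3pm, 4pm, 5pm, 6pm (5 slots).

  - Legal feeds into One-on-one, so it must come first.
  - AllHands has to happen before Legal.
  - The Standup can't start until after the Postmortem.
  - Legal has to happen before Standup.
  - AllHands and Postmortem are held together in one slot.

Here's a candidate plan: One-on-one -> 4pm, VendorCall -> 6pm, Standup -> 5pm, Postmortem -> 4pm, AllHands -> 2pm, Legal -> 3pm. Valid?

No. AllHands and Postmortem are held together in one slot is not satisfied.

AllHands has to happen before Legal — holds.
Legal has to happen before Standup — holds.
Legal feeds into One-on-one, so it must come first — holds.
The Standup can't start until after the Postmortem — holds.
AllHands and Postmortem are held together in one slot — violated.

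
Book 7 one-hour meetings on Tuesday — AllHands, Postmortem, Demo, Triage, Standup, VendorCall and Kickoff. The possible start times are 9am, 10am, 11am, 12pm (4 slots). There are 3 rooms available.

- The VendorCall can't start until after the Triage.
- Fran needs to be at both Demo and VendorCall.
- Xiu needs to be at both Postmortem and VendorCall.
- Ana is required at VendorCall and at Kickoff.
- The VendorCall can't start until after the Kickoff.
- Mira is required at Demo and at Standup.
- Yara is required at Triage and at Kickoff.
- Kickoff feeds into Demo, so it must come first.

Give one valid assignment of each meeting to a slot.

Kickoff=9am, AllHands=9am, VendorCall=11am, Standup=11am, Triage=10am, Demo=10am, Postmortem=9am

Checking: Kickoff(9am) before Demo(10am); Triage(10am) before VendorCall(11am); Kickoff(9am) before VendorCall(11am); VendorCall(11am) != Kickoff(9am); Demo(10am) != Standup(11am); Triage(10am) != Kickoff(9am); Demo(10am) != VendorCall(11am); Postmortem(9am) != VendorCall(11am); max 3 per slot (cap 3).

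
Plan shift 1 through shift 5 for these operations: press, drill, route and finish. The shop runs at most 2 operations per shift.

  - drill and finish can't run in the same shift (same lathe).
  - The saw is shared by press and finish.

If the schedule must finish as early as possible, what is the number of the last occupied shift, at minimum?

shift 2

With at most 2 per shift and 4 operations, at least 2 shifts are needed.
2 works (last occupied shift: shift 2): for example drill in shift 1; press in shift 1; finish in shift 2; route in shift 2.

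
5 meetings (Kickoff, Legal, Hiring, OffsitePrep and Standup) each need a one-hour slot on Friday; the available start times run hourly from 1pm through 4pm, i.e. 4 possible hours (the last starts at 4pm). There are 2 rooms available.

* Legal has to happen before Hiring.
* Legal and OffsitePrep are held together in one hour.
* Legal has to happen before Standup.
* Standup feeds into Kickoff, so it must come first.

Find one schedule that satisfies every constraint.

Hiring -> 2pm, Legal -> 1pm, Standup -> 2pm, Kickoff -> 3pm, OffsitePrep -> 1pm

Checking: Legal(1pm) before Standup(2pm); Legal(1pm) before Hiring(2pm); Standup(2pm) before Kickoff(3pm); Legal = OffsitePrep = 1pm; max 2 per hour (cap 2).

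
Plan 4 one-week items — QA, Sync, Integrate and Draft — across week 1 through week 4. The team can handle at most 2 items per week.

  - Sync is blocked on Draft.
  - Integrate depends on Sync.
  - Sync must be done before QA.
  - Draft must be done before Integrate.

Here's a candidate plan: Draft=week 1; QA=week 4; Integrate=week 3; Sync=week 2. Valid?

Sync must be done before QA — holds.
Draft must be done before Integrate — holds.
Sync is blocked on Draft — holds.
The team can handle at most 2 items per week — holds.
Integrate depends on Sync — holds.

Yes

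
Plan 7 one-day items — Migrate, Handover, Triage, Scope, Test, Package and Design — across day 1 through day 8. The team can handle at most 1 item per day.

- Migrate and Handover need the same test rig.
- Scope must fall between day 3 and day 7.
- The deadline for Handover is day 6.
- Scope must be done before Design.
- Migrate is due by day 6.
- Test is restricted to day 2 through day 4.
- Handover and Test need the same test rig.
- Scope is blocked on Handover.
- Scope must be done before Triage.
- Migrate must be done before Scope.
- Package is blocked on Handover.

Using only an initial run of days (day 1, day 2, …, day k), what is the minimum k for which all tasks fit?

7 days

The precedence chain requires at least 3 distinct days.
With at most 1 per day and 7 tasks, at least 7 days are needed.
Propagating the time windows through the other constraints, Triage can't land before day 4, so the schedule must run through at least day 4.
7 works (last occupied day: day 7): for example Handover -> day 1, Package -> day 6, Test -> day 2, Design -> day 7, Scope -> day 4, Migrate -> day 3, Triage -> day 5.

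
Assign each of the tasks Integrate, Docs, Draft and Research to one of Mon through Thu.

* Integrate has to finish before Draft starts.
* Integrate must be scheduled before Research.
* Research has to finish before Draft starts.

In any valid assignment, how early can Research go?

Tue

Precedence pushes Research to at least Tue; downstream work caps Research at Wed.
Research at Tue is achievable: Research in Tue; Draft in Wed; Integrate in Mon; Docs in Mon.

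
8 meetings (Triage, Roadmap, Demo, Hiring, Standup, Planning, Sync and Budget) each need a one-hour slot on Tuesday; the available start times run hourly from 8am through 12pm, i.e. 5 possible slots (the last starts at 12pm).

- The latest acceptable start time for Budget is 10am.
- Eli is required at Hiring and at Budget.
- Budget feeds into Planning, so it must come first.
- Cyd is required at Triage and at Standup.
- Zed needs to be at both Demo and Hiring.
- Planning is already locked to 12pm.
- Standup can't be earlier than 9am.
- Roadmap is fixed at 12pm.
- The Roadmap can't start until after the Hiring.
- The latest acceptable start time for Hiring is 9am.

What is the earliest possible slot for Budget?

8am

Budget's own window allows nothing later than 10am.
Budget at 8am is achievable: Standup=9am, Sync=8am, Roadmap=12pm, Planning=12pm, Budget=8am, Hiring=9am, Triage=8am, Demo=8am.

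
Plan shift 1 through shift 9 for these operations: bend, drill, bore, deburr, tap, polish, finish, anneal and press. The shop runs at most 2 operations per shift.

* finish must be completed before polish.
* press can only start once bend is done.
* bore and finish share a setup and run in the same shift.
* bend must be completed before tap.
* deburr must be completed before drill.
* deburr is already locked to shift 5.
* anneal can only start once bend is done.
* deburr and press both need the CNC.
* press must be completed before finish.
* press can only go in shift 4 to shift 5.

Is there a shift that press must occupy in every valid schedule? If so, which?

shift 4

press's window is shift 4–shift 5.
deburr is fixed at shift 5, and press can't share a shift with deburr.
So press must be shift 4.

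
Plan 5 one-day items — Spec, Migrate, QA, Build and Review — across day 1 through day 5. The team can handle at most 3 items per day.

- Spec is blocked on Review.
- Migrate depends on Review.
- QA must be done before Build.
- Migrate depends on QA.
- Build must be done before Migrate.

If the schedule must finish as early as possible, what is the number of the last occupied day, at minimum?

day 3

The precedence chain requires at least 3 distinct days.
With at most 3 per day and 5 tasks, at least 2 days are needed.
3 works (last occupied day: day 3): for example Spec in day 2; Migrate in day 3; Build in day 2; QA in day 1; Review in day 1.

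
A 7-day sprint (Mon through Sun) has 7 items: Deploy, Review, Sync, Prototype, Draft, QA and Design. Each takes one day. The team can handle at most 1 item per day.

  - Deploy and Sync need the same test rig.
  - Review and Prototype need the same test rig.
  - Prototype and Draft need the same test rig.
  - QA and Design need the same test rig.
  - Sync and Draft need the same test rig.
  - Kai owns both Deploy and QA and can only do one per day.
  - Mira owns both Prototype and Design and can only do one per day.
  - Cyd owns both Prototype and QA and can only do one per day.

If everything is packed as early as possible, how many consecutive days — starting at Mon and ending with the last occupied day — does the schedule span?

With at most 1 per day and 7 tasks, at least 7 days are needed.
7 works (last occupied day: Sun): for example Review in Tue, QA in Sat, Draft in Fri, Design in Sun, Deploy in Mon, Sync in Wed, Prototype in Thu.

7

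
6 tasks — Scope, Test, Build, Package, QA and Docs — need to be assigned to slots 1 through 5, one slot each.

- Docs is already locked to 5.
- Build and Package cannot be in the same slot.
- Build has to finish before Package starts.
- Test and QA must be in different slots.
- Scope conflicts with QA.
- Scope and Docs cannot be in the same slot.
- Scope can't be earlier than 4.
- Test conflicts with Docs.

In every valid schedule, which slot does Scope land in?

Scope's window is 4–5.
Docs is fixed at 5, and Scope can't share a slot with Docs.
So Scope must be 4.

4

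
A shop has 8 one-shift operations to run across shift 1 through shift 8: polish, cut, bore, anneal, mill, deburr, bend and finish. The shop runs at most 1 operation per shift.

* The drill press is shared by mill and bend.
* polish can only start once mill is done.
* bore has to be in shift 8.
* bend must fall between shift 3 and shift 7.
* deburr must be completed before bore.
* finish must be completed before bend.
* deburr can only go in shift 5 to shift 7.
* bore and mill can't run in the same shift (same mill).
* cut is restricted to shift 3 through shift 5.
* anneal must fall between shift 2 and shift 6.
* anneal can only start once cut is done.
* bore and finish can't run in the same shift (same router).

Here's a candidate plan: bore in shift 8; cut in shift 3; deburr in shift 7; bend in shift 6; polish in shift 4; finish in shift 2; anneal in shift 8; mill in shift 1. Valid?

polish can only start once mill is done — holds.
The shop runs at most 1 operation per shift — violated.
The drill press is shared by mill and bend — holds.
anneal must fall between shift 2 and shift 6 — violated.
cut is restricted to shift 3 through shift 5 — holds.
bore has to be in shift 8 — holds.
deburr can only go in shift 5 to shift 7 — holds.
bore and mill can't run in the same shift (same mill) — holds.
bore and finish can't run in the same shift (same router) — holds.
deburr must be completed before bore — holds.
finish must be completed before bend — holds.
anneal can only start once cut is done — holds.
bend must fall between shift 3 and shift 7 — holds.

No — it violates: anneal must fall between shift 2 and shift 6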